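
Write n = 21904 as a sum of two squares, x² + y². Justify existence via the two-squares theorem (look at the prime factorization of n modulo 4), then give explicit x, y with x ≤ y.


Step 1: Factor n = 21904 = 2^4 · 37^2.
Step 2: Check the mod-4 condition on each prime factor: 2 = 2 (special); 37 ≡ 1 (mod 4), exponent 2.
All primes ≡ 3 (mod 4) appear to even exponent (or don't appear), so by the two-squares theorem n IS expressible as a sum of two squares.
Step 3: Build a representation. Group n = k² · m with k = 4 and m = 37 · 37 = 1369 (a product of primes ≡ 1 (mod 4)); a representation of m scales to one of n via (k·x)² + (k·y)² = k²(x² + y²). Each prime p ≡ 1 (mod 4) is itself a sum of two squares; find a² by testing p − a² for a perfect square:
  37: 37 − 1² = 36 = 6² ⇒ 37 = 1² + 6².
  Combine using the Brahmagupta–Fibonacci identity (a² + b²)(c² + d²) = (ac − bd)² + (ad + bc)² = (ac + bd)² + (ad − bc)²:
  37 · 37 = 1369: from (1² + 6²)(1² + 6²), take (1·1 − 6·6, 1·6 + 6·1) = (1 − 36, 6 + 6) = (-35, 12); dropping signs (only squares matter) gives (35, 12); check 35² + 12² = 1225 + 144 = 1369 ✓.
  Scale by k = 4: (4·35, 4·12) = (140, 48).
Step 4: Order so x ≤ y and verify: 48² + 140² = 2304 + 19600 = 21904 = n. ✓

n = 21904 = 48² + 140² (one valid representation with x ≤ y).


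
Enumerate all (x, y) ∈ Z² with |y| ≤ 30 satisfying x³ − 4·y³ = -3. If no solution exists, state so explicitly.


The equation is x³ - 4y³ = -3. For fixed y, x³ = 4·y³ − 3, so a solution requires the RHS to be a perfect cube.
Strategy: iterate y from -30 to 30, compute RHS = 4·y³ − 3, and check whether it is a (positive or negative) perfect cube.
Check small values of y:
  y = 0: RHS = -3 is not a perfect cube.
  y = 1: RHS = 1 = (1)³ ⇒ x = 1 works.
  y = -1: RHS = -7 is not a perfect cube.
  y = 2: RHS = 29 is not a perfect cube.
  y = -2: RHS = -35 is not a perfect cube.
  y = 3: RHS = 105 is not a perfect cube.
  y = -3: RHS = -111 is not a perfect cube.
Continuing the search up to |y| = 30 finds no further solutions beyond those listed.
Collected solutions: (1, 1).

Solutions (with |y| ≤ 30): (1, 1).


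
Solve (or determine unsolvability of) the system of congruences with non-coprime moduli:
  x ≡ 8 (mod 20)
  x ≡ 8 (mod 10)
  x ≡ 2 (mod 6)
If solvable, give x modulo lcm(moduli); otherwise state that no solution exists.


Moduli 20, 10, 6 are not pairwise coprime, so CRT works modulo lcm(m_i) when all pairwise compatibility conditions hold.
Pairwise compatibility: gcd(m_i, m_j) must divide a_i - a_j for every pair.
Merge one congruence at a time:
  Start: x ≡ 8 (mod 20).
  Combine with x ≡ 8 (mod 10): gcd(20, 10) = 10; 8 - 8 = 0, which IS divisible by 10, so compatible.
    Write x = 8 + 20·t and substitute into x ≡ 8 (mod 10): 20·t ≡ 8 − 8 = 0 (mod 10).
    Divide the congruence (and modulus) by g = 10: 2·t ≡ 0 (mod 1).
    Modulo 1 every t works; take t = 0.
    Then x = 8 + 20·0 = 8, valid modulo lcm(20, 10) = 20: x ≡ 8 (mod 20).
  Combine with x ≡ 2 (mod 6): gcd(20, 6) = 2; 2 - 8 = -6, which IS divisible by 2, so compatible.
    Write x = 8 + 20·t and substitute into x ≡ 2 (mod 6): 20·t ≡ 2 − 8 = -6 (mod 6).
    Divide the congruence (and modulus) by g = 2: 10·t ≡ -3 (mod 3).
    Reduce coefficients mod 3: 1·t ≡ 0 (mod 3).
    So t ≡ 0 (mod 3).
    Then x = 8 + 20·0 = 8, valid modulo lcm(20, 6) = 60: x ≡ 8 (mod 60).
Verify: 8 mod 20 = 8, 8 mod 10 = 8, 8 mod 6 = 2.

x ≡ 8 (mod 60).


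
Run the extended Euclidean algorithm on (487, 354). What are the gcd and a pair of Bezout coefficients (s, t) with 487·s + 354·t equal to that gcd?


Euclidean algorithm on (487, 354) — divide until remainder is 0:
  487 = 1 · 354 + 133
  354 = 2 · 133 + 88
  133 = 1 · 88 + 45
  88 = 1 · 45 + 43
  45 = 1 · 43 + 2
  43 = 21 · 2 + 1
  2 = 2 · 1 + 0
gcd(487, 354) = 1.
Track Bezout coefficients alongside the remainders: start with r₀ = 487 = a·1 + b·0 (s = 1, t = 0) and r₁ = 354 = a·0 + b·1 (s = 0, t = 1); each new remainder r_{k+1} = r_{k-1} − q_k·r_k inherits s_{k+1} = s_{k-1} − q_k·s_k, t_{k+1} = t_{k-1} − q_k·t_k, so r_k = a·s_k + b·t_k at every step:
  q = 1: r = 133, s = 1 − 1·0 = 1, t = 0 − 1·1 = -1  (check: 487·1 + 354·(-1) = 133)
  q = 2: r = 88, s = 0 − 2·1 = -2, t = 1 − 2·(-1) = 3  (check: 487·(-2) + 354·3 = 88)
  q = 1: r = 45, s = 1 − 1·(-2) = 3, t = -1 − 1·3 = -4  (check: 487·3 + 354·(-4) = 45)
  q = 1: r = 43, s = -2 − 1·3 = -5, t = 3 − 1·(-4) = 7  (check: 487·(-5) + 354·7 = 43)
  q = 1: r = 2, s = 3 − 1·(-5) = 8, t = -4 − 1·7 = -11  (check: 487·8 + 354·(-11) = 2)
  q = 21: r = 1, s = -5 − 21·8 = -173, t = 7 − 21·(-11) = 238  (check: 487·(-173) + 354·238 = 1)
The row with r = 1 (the gcd) gives the Bezout coefficients s = -173, t = 238.
Result: 487 · (-173) + 354 · (238) = 1.

gcd(487, 354) = 1; s = -173, t = 238 (check: 487·(-173) + 354·238 = 1).


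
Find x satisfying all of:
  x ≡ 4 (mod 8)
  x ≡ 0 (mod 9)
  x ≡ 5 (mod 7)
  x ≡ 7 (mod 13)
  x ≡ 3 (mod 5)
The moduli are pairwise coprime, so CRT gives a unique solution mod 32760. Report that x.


Product of moduli M = 8 · 9 · 7 · 13 · 5 = 32760.
Merge one congruence at a time:
  Start: x ≡ 4 (mod 8).
  Combine with x ≡ 0 (mod 9); new modulus lcm = 72.
    Write x = 4 + 8·t and substitute into x ≡ 0 (mod 9): 8·t ≡ 0 − 4 = -4 (mod 9).
    Reduce coefficients mod 9: 8·t ≡ 5 (mod 9).
    The inverse of 8 mod 9 is 8 (since 8·8 = 64 = 7·9 + 1), so t ≡ 8·5 = 40 ≡ 4 (mod 9).
    Then x = 4 + 8·4 = 36, valid modulo lcm(8, 9) = 72: x ≡ 36 (mod 72).
  Combine with x ≡ 5 (mod 7); new modulus lcm = 504.
    Write x = 36 + 72·t and substitute into x ≡ 5 (mod 7): 72·t ≡ 5 − 36 = -31 (mod 7).
    Reduce coefficients mod 7: 2·t ≡ 4 (mod 7).
    The inverse of 2 mod 7 is 4 (since 2·4 = 8 = 1·7 + 1), so t ≡ 4·4 = 16 ≡ 2 (mod 7).
    Then x = 36 + 72·2 = 180, valid modulo lcm(72, 7) = 504: x ≡ 180 (mod 504).
  Combine with x ≡ 7 (mod 13); new modulus lcm = 6552.
    Write x = 180 + 504·t and substitute into x ≡ 7 (mod 13): 504·t ≡ 7 − 180 = -173 (mod 13).
    Reduce coefficients mod 13: 10·t ≡ 9 (mod 13).
    The inverse of 10 mod 13 is 4 (since 10·4 = 40 = 3·13 + 1), so t ≡ 4·9 = 36 ≡ 10 (mod 13).
    Then x = 180 + 504·10 = 5220, valid modulo lcm(504, 13) = 6552: x ≡ 5220 (mod 6552).
  Combine with x ≡ 3 (mod 5); new modulus lcm = 32760.
    Write x = 5220 + 6552·t and substitute into x ≡ 3 (mod 5): 6552·t ≡ 3 − 5220 = -5217 (mod 5).
    Reduce coefficients mod 5: 2·t ≡ 3 (mod 5).
    The inverse of 2 mod 5 is 3 (since 2·3 = 6 = 1·5 + 1), so t ≡ 3·3 = 9 ≡ 4 (mod 5).
    Then x = 5220 + 6552·4 = 31428, valid modulo lcm(6552, 5) = 32760: x ≡ 31428 (mod 32760).
Verify against each original: 31428 mod 8 = 4, 31428 mod 9 = 0, 31428 mod 7 = 5, 31428 mod 13 = 7, 31428 mod 5 = 3.

x ≡ 31428 (mod 32760).


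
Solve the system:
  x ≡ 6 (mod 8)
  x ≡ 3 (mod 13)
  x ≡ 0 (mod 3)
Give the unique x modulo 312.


Moduli 8, 13, 3 are pairwise coprime; by CRT there is a unique solution modulo M = 8 · 13 · 3 = 312.
Solve pairwise, accumulating the modulus:
  Start with x ≡ 6 (mod 8).
  Combine with x ≡ 3 (mod 13): since gcd(8, 13) = 1, we get a unique residue mod 104.
    Write x = 6 + 8·t and substitute into x ≡ 3 (mod 13): 8·t ≡ 3 − 6 = -3 (mod 13).
    Reduce coefficients mod 13: 8·t ≡ 10 (mod 13).
    The inverse of 8 mod 13 is 5 (since 8·5 = 40 = 3·13 + 1), so t ≡ 5·10 = 50 ≡ 11 (mod 13).
    Then x = 6 + 8·11 = 94, valid modulo lcm(8, 13) = 104: x ≡ 94 (mod 104).
  Combine with x ≡ 0 (mod 3): since gcd(104, 3) = 1, we get a unique residue mod 312.
    Write x = 94 + 104·t and substitute into x ≡ 0 (mod 3): 104·t ≡ 0 − 94 = -94 (mod 3).
    Reduce coefficients mod 3: 2·t ≡ 2 (mod 3).
    The inverse of 2 mod 3 is 2 (since 2·2 = 4 = 1·3 + 1), so t ≡ 2·2 = 4 ≡ 1 (mod 3).
    Then x = 94 + 104·1 = 198, valid modulo lcm(104, 3) = 312: x ≡ 198 (mod 312).
Verify: 198 mod 8 = 6 ✓, 198 mod 13 = 3 ✓, 198 mod 3 = 0 ✓.

x ≡ 198 (mod 312).


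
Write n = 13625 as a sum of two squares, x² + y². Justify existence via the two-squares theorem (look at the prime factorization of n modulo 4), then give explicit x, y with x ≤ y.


Step 1: Factor n = 13625 = 5^3 · 109.
Step 2: Check the mod-4 condition on each prime factor: 5 ≡ 1 (mod 4), exponent 3; 109 ≡ 1 (mod 4), exponent 1.
All primes ≡ 3 (mod 4) appear to even exponent (or don't appear), so by the two-squares theorem n IS expressible as a sum of two squares.
Step 3: Build a representation. Group n = k² · m with k = 5 and m = 5 · 109 = 545 (a product of primes ≡ 1 (mod 4)); a representation of m scales to one of n via (k·x)² + (k·y)² = k²(x² + y²). Each prime p ≡ 1 (mod 4) is itself a sum of two squares; find a² by testing p − a² for a perfect square:
  5: 5 − 1² = 4 = 2² ⇒ 5 = 1² + 2².
  109: 109 − 1² = 108, 109 − 2² = 105, 109 − 3² = 100 = 10² ⇒ 109 = 3² + 10².
  Combine using the Brahmagupta–Fibonacci identity (a² + b²)(c² + d²) = (ac − bd)² + (ad + bc)² = (ac + bd)² + (ad − bc)²:
  5 · 109 = 545: from (1² + 2²)(3² + 10²), take (1·3 − 2·10, 1·10 + 2·3) = (3 − 20, 10 + 6) = (-17, 16); dropping signs (only squares matter) gives (17, 16); check 17² + 16² = 289 + 256 = 545 ✓.
  Scale by k = 5: (5·17, 5·16) = (85, 80).
Step 4: Order so x ≤ y and verify: 80² + 85² = 6400 + 7225 = 13625 = n. ✓

n = 13625 = 80² + 85² (one valid representation with x ≤ y).


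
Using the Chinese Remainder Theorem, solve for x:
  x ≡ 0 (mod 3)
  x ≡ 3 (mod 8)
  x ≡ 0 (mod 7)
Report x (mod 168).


Moduli 3, 8, 7 are pairwise coprime; by CRT there is a unique solution modulo M = 3 · 8 · 7 = 168.
Solve pairwise, accumulating the modulus:
  Start with x ≡ 0 (mod 3).
  Combine with x ≡ 3 (mod 8): since gcd(3, 8) = 1, we get a unique residue mod 24.
    Write x = 0 + 3·t and substitute into x ≡ 3 (mod 8): 3·t ≡ 3 − 0 = 3 (mod 8).
    The inverse of 3 mod 8 is 3 (since 3·3 = 9 = 1·8 + 1), so t ≡ 3·3 = 9 ≡ 1 (mod 8).
    Then x = 0 + 3·1 = 3, valid modulo lcm(3, 8) = 24: x ≡ 3 (mod 24).
  Combine with x ≡ 0 (mod 7): since gcd(24, 7) = 1, we get a unique residue mod 168.
    Write x = 3 + 24·t and substitute into x ≡ 0 (mod 7): 24·t ≡ 0 − 3 = -3 (mod 7).
    Reduce coefficients mod 7: 3·t ≡ 4 (mod 7).
    The inverse of 3 mod 7 is 5 (since 3·5 = 15 = 2·7 + 1), so t ≡ 5·4 = 20 ≡ 6 (mod 7).
    Then x = 3 + 24·6 = 147, valid modulo lcm(24, 7) = 168: x ≡ 147 (mod 168).
Verify: 147 mod 3 = 0 ✓, 147 mod 8 = 3 ✓, 147 mod 7 = 0 ✓.

x ≡ 147 (mod 168).


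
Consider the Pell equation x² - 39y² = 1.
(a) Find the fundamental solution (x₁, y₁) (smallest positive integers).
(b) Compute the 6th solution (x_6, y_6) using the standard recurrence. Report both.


Step 1: Find the fundamental solution (x₁, y₁) of x² - 39y² = 1.
  Expand √39 as a continued fraction. a₀ = ⌊√39⌋ = 6; iterate m_{k+1} = d_k·a_k − m_k, d_{k+1} = (39 − m_{k+1}²)/d_k, a_{k+1} = ⌊(a₀ + m_{k+1})/d_{k+1}⌋ (starting m₀ = 0, d₀ = 1), with convergents p_k = a_k·p_{k-1} + p_{k-2}, q_k = a_k·q_{k-1} + q_{k-2} (p₋₁ = 1, q₋₁ = 0):
  k = 0: a₀ = 6; p₀/q₀ = 6/1; p₀² − 39·q₀² = 36 − 39 = -3.
  k = 1: m = 6, d = 3, a = ⌊(6 + 6)/3⌋ = 4; p/q = (4·6 + 1)/(4·1 + 0) = 25/4; p² − 39·q² = 625 − 624 = 1.
  The first convergent with p² − 39·q² = 1 gives the fundamental solution (x₁, y₁) = (25, 4).
Step 2: Apply the recurrence (x_{n+1}, y_{n+1}) = (x₁x_n + 39y₁y_n, x₁y_n + y₁x_n) repeatedly.
  From (x_1, y_1) = (25, 4): x_2 = 25·25 + 39·4·4 = 1249; y_2 = 25·4 + 4·25 = 200.
  From (x_2, y_2) = (1249, 200): x_3 = 25·1249 + 39·4·200 = 62425; y_3 = 25·200 + 4·1249 = 9996.
  From (x_3, y_3) = (62425, 9996): x_4 = 25·62425 + 39·4·9996 = 3120001; y_4 = 25·9996 + 4·62425 = 499600.
  From (x_4, y_4) = (3120001, 499600): x_5 = 25·3120001 + 39·4·499600 = 155937625; y_5 = 25·499600 + 4·3120001 = 24970004.
  From (x_5, y_5) = (155937625, 24970004): x_6 = 25·155937625 + 39·4·24970004 = 7793761249; y_6 = 25·24970004 + 4·155937625 = 1248000600.
Step 3: Verify x_6² - 39·y_6² = 60742714406414040001 - 60742714406414040000 = 1 (should be 1). ✓

(x_1, y_1) = (25, 4); (x_6, y_6) = (7793761249, 1248000600).


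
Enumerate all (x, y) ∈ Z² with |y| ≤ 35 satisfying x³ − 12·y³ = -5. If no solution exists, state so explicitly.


The equation is x³ - 12y³ = -5. For fixed y, x³ = 12·y³ − 5, so a solution requires the RHS to be a perfect cube.
Strategy: iterate y from -35 to 35, compute RHS = 12·y³ − 5, and check whether it is a (positive or negative) perfect cube.
Check small values of y:
  y = 0: RHS = -5 is not a perfect cube.
  y = 1: RHS = 7 is not a perfect cube.
  y = -1: RHS = -17 is not a perfect cube.
  y = 2: RHS = 91 is not a perfect cube.
  y = -2: RHS = -101 is not a perfect cube.
  y = 3: RHS = 319 is not a perfect cube.
  y = -3: RHS = -329 is not a perfect cube.
Continuing the search up to |y| = 35 finds no solutions either.
No (x, y) in the scanned range satisfies the equation.

No integer solutions with |y| ≤ 35.


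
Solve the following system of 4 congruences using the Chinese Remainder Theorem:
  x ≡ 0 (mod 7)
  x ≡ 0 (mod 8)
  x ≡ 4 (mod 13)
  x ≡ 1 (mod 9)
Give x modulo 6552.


Product of moduli M = 7 · 8 · 13 · 9 = 6552.
Merge one congruence at a time:
  Start: x ≡ 0 (mod 7).
  Combine with x ≡ 0 (mod 8); new modulus lcm = 56.
    Write x = 0 + 7·t and substitute into x ≡ 0 (mod 8): 7·t ≡ 0 − 0 = 0 (mod 8).
    The inverse of 7 mod 8 is 7 (since 7·7 = 49 = 6·8 + 1), so t ≡ 7·0 = 0 ≡ 0 (mod 8).
    Then x = 0 + 7·0 = 0, valid modulo lcm(7, 8) = 56: x ≡ 0 (mod 56).
  Combine with x ≡ 4 (mod 13); new modulus lcm = 728.
    Write x = 0 + 56·t and substitute into x ≡ 4 (mod 13): 56·t ≡ 4 − 0 = 4 (mod 13).
    Reduce coefficients mod 13: 4·t ≡ 4 (mod 13).
    The inverse of 4 mod 13 is 10 (since 4·10 = 40 = 3·13 + 1), so t ≡ 10·4 = 40 ≡ 1 (mod 13).
    Then x = 0 + 56·1 = 56, valid modulo lcm(56, 13) = 728: x ≡ 56 (mod 728).
  Combine with x ≡ 1 (mod 9); new modulus lcm = 6552.
    Write x = 56 + 728·t and substitute into x ≡ 1 (mod 9): 728·t ≡ 1 − 56 = -55 (mod 9).
    Reduce coefficients mod 9: 8·t ≡ 8 (mod 9).
    The inverse of 8 mod 9 is 8 (since 8·8 = 64 = 7·9 + 1), so t ≡ 8·8 = 64 ≡ 1 (mod 9).
    Then x = 56 + 728·1 = 784, valid modulo lcm(728, 9) = 6552: x ≡ 784 (mod 6552).
Verify against each original: 784 mod 7 = 0, 784 mod 8 = 0, 784 mod 13 = 4, 784 mod 9 = 1.

x ≡ 784 (mod 6552).


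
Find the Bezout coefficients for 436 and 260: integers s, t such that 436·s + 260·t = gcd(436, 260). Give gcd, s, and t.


Euclidean algorithm on (436, 260) — divide until remainder is 0:
  436 = 1 · 260 + 176
  260 = 1 · 176 + 84
  176 = 2 · 84 + 8
  84 = 10 · 8 + 4
  8 = 2 · 4 + 0
gcd(436, 260) = 4.
Track Bezout coefficients alongside the remainders: start with r₀ = 436 = a·1 + b·0 (s = 1, t = 0) and r₁ = 260 = a·0 + b·1 (s = 0, t = 1); each new remainder r_{k+1} = r_{k-1} − q_k·r_k inherits s_{k+1} = s_{k-1} − q_k·s_k, t_{k+1} = t_{k-1} − q_k·t_k, so r_k = a·s_k + b·t_k at every step:
  q = 1: r = 176, s = 1 − 1·0 = 1, t = 0 − 1·1 = -1  (check: 436·1 + 260·(-1) = 176)
  q = 1: r = 84, s = 0 − 1·1 = -1, t = 1 − 1·(-1) = 2  (check: 436·(-1) + 260·2 = 84)
  q = 2: r = 8, s = 1 − 2·(-1) = 3, t = -1 − 2·2 = -5  (check: 436·3 + 260·(-5) = 8)
  q = 10: r = 4, s = -1 − 10·3 = -31, t = 2 − 10·(-5) = 52  (check: 436·(-31) + 260·52 = 4)
The row with r = 4 (the gcd) gives the Bezout coefficients s = -31, t = 52.
Result: 436 · (-31) + 260 · (52) = 4.

gcd(436, 260) = 4; s = -31, t = 52 (check: 436·(-31) + 260·52 = 4).


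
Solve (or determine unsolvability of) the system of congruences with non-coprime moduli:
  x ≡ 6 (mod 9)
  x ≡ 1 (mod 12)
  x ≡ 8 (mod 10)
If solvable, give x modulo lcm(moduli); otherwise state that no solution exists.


Moduli 9, 12, 10 are not pairwise coprime, so CRT works modulo lcm(m_i) when all pairwise compatibility conditions hold.
Pairwise compatibility: gcd(m_i, m_j) must divide a_i - a_j for every pair.
Merge one congruence at a time:
  Start: x ≡ 6 (mod 9).
  Combine with x ≡ 1 (mod 12): gcd(9, 12) = 3, and 1 - 6 = -5 is NOT divisible by 3.
    ⇒ system is inconsistent (no integer solution).

No solution (the system is inconsistent).


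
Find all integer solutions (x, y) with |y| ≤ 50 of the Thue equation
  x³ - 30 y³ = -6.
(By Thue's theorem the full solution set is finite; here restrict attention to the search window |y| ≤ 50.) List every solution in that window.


The equation is x³ - 30y³ = -6. For fixed y, x³ = 30·y³ − 6, so a solution requires the RHS to be a perfect cube.
Strategy: iterate y from -50 to 50, compute RHS = 30·y³ − 6, and check whether it is a (positive or negative) perfect cube.
Check small values of y:
  y = 0: RHS = -6 is not a perfect cube.
  y = 1: RHS = 24 is not a perfect cube.
  y = -1: RHS = -36 is not a perfect cube.
  y = 2: RHS = 234 is not a perfect cube.
  y = -2: RHS = -246 is not a perfect cube.
  y = 3: RHS = 804 is not a perfect cube.
  y = -3: RHS = -816 is not a perfect cube.
Continuing the search up to |y| = 50 finds no solutions either.
No (x, y) in the scanned range satisfies the equation.

No integer solutions with |y| ≤ 50.


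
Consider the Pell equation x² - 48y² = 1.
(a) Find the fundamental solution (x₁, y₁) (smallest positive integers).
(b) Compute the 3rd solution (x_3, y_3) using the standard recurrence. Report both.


Step 1: Find the fundamental solution (x₁, y₁) of x² - 48y² = 1.
  Expand √48 as a continued fraction. a₀ = ⌊√48⌋ = 6; iterate m_{k+1} = d_k·a_k − m_k, d_{k+1} = (48 − m_{k+1}²)/d_k, a_{k+1} = ⌊(a₀ + m_{k+1})/d_{k+1}⌋ (starting m₀ = 0, d₀ = 1), with convergents p_k = a_k·p_{k-1} + p_{k-2}, q_k = a_k·q_{k-1} + q_{k-2} (p₋₁ = 1, q₋₁ = 0):
  k = 0: a₀ = 6; p₀/q₀ = 6/1; p₀² − 48·q₀² = 36 − 48 = -12.
  k = 1: m = 6, d = 12, a = ⌊(6 + 6)/12⌋ = 1; p/q = (1·6 + 1)/(1·1 + 0) = 7/1; p² − 48·q² = 49 − 48 = 1.
  The first convergent with p² − 48·q² = 1 gives the fundamental solution (x₁, y₁) = (7, 1).
Step 2: Apply the recurrence (x_{n+1}, y_{n+1}) = (x₁x_n + 48y₁y_n, x₁y_n + y₁x_n) repeatedly.
  From (x_1, y_1) = (7, 1): x_2 = 7·7 + 48·1·1 = 97; y_2 = 7·1 + 1·7 = 14.
  From (x_2, y_2) = (97, 14): x_3 = 7·97 + 48·1·14 = 1351; y_3 = 7·14 + 1·97 = 195.
Step 3: Verify x_3² - 48·y_3² = 1825201 - 1825200 = 1 (should be 1). ✓

(x_1, y_1) = (7, 1); (x_3, y_3) = (1351, 195).


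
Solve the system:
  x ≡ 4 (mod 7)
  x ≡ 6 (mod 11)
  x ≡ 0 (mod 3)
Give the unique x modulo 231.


Moduli 7, 11, 3 are pairwise coprime; by CRT there is a unique solution modulo M = 7 · 11 · 3 = 231.
Solve pairwise, accumulating the modulus:
  Start with x ≡ 4 (mod 7).
  Combine with x ≡ 6 (mod 11): since gcd(7, 11) = 1, we get a unique residue mod 77.
    Write x = 4 + 7·t and substitute into x ≡ 6 (mod 11): 7·t ≡ 6 − 4 = 2 (mod 11).
    The inverse of 7 mod 11 is 8 (since 7·8 = 56 = 5·11 + 1), so t ≡ 8·2 = 16 ≡ 5 (mod 11).
    Then x = 4 + 7·5 = 39, valid modulo lcm(7, 11) = 77: x ≡ 39 (mod 77).
  Combine with x ≡ 0 (mod 3): since gcd(77, 3) = 1, we get a unique residue mod 231.
    Write x = 39 + 77·t and substitute into x ≡ 0 (mod 3): 77·t ≡ 0 − 39 = -39 (mod 3).
    Reduce coefficients mod 3: 2·t ≡ 0 (mod 3).
    The inverse of 2 mod 3 is 2 (since 2·2 = 4 = 1·3 + 1), so t ≡ 2·0 = 0 ≡ 0 (mod 3).
    Then x = 39 + 77·0 = 39, valid modulo lcm(77, 3) = 231: x ≡ 39 (mod 231).
Verify: 39 mod 7 = 4 ✓, 39 mod 11 = 6 ✓, 39 mod 3 = 0 ✓.

x ≡ 39 (mod 231).


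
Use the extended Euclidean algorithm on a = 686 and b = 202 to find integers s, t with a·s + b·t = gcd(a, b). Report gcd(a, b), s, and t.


Euclidean algorithm on (686, 202) — divide until remainder is 0:
  686 = 3 · 202 + 80
  202 = 2 · 80 + 42
  80 = 1 · 42 + 38
  42 = 1 · 38 + 4
  38 = 9 · 4 + 2
  4 = 2 · 2 + 0
gcd(686, 202) = 2.
Track Bezout coefficients alongside the remainders: start with r₀ = 686 = a·1 + b·0 (s = 1, t = 0) and r₁ = 202 = a·0 + b·1 (s = 0, t = 1); each new remainder r_{k+1} = r_{k-1} − q_k·r_k inherits s_{k+1} = s_{k-1} − q_k·s_k, t_{k+1} = t_{k-1} − q_k·t_k, so r_k = a·s_k + b·t_k at every step:
  q = 3: r = 80, s = 1 − 3·0 = 1, t = 0 − 3·1 = -3  (check: 686·1 + 202·(-3) = 80)
  q = 2: r = 42, s = 0 − 2·1 = -2, t = 1 − 2·(-3) = 7  (check: 686·(-2) + 202·7 = 42)
  q = 1: r = 38, s = 1 − 1·(-2) = 3, t = -3 − 1·7 = -10  (check: 686·3 + 202·(-10) = 38)
  q = 1: r = 4, s = -2 − 1·3 = -5, t = 7 − 1·(-10) = 17  (check: 686·(-5) + 202·17 = 4)
  q = 9: r = 2, s = 3 − 9·(-5) = 48, t = -10 − 9·17 = -163  (check: 686·48 + 202·(-163) = 2)
The row with r = 2 (the gcd) gives the Bezout coefficients s = 48, t = -163.
Result: 686 · (48) + 202 · (-163) = 2.

gcd(686, 202) = 2; s = 48, t = -163 (check: 686·48 + 202·(-163) = 2).


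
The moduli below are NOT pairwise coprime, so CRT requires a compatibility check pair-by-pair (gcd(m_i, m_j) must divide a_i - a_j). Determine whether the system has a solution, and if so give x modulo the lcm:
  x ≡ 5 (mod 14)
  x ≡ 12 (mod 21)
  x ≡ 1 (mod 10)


Moduli 14, 21, 10 are not pairwise coprime, so CRT works modulo lcm(m_i) when all pairwise compatibility conditions hold.
Pairwise compatibility: gcd(m_i, m_j) must divide a_i - a_j for every pair.
Merge one congruence at a time:
  Start: x ≡ 5 (mod 14).
  Combine with x ≡ 12 (mod 21): gcd(14, 21) = 7; 12 - 5 = 7, which IS divisible by 7, so compatible.
    Write x = 5 + 14·t and substitute into x ≡ 12 (mod 21): 14·t ≡ 12 − 5 = 7 (mod 21).
    Divide the congruence (and modulus) by g = 7: 2·t ≡ 1 (mod 3).
    The inverse of 2 mod 3 is 2 (since 2·2 = 4 = 1·3 + 1), so t ≡ 2·1 = 2 ≡ 2 (mod 3).
    Then x = 5 + 14·2 = 33, valid modulo lcm(14, 21) = 42: x ≡ 33 (mod 42).
  Combine with x ≡ 1 (mod 10): gcd(42, 10) = 2; 1 - 33 = -32, which IS divisible by 2, so compatible.
    Write x = 33 + 42·t and substitute into x ≡ 1 (mod 10): 42·t ≡ 1 − 33 = -32 (mod 10).
    Divide the congruence (and modulus) by g = 2: 21·t ≡ -16 (mod 5).
    Reduce coefficients mod 5: 1·t ≡ 4 (mod 5).
    So t ≡ 4 (mod 5).
    Then x = 33 + 42·4 = 201, valid modulo lcm(42, 10) = 210: x ≡ 201 (mod 210).
Verify: 201 mod 14 = 5, 201 mod 21 = 12, 201 mod 10 = 1.

x ≡ 201 (mod 210).


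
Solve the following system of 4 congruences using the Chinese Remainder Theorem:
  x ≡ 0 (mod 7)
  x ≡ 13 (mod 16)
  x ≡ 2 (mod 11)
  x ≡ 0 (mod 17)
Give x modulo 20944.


Product of moduli M = 7 · 16 · 11 · 17 = 20944.
Merge one congruence at a time:
  Start: x ≡ 0 (mod 7).
  Combine with x ≡ 13 (mod 16); new modulus lcm = 112.
    Write x = 0 + 7·t and substitute into x ≡ 13 (mod 16): 7·t ≡ 13 − 0 = 13 (mod 16).
    The inverse of 7 mod 16 is 7 (since 7·7 = 49 = 3·16 + 1), so t ≡ 7·13 = 91 ≡ 11 (mod 16).
    Then x = 0 + 7·11 = 77, valid modulo lcm(7, 16) = 112: x ≡ 77 (mod 112).
  Combine with x ≡ 2 (mod 11); new modulus lcm = 1232.
    Write x = 77 + 112·t and substitute into x ≡ 2 (mod 11): 112·t ≡ 2 − 77 = -75 (mod 11).
    Reduce coefficients mod 11: 2·t ≡ 2 (mod 11).
    The inverse of 2 mod 11 is 6 (since 2·6 = 12 = 1·11 + 1), so t ≡ 6·2 = 12 ≡ 1 (mod 11).
    Then x = 77 + 112·1 = 189, valid modulo lcm(112, 11) = 1232: x ≡ 189 (mod 1232).
  Combine with x ≡ 0 (mod 17); new modulus lcm = 20944.
    Write x = 189 + 1232·t and substitute into x ≡ 0 (mod 17): 1232·t ≡ 0 − 189 = -189 (mod 17).
    Reduce coefficients mod 17: 8·t ≡ 15 (mod 17).
    The inverse of 8 mod 17 is 15 (since 8·15 = 120 = 7·17 + 1), so t ≡ 15·15 = 225 ≡ 4 (mod 17).
    Then x = 189 + 1232·4 = 5117, valid modulo lcm(1232, 17) = 20944: x ≡ 5117 (mod 20944).
Verify against each original: 5117 mod 7 = 0, 5117 mod 16 = 13, 5117 mod 11 = 2, 5117 mod 17 = 0.

x ≡ 5117 (mod 20944).


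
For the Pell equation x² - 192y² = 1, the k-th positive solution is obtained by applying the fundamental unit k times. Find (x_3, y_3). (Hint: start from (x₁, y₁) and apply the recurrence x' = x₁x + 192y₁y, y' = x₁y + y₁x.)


Step 1: Find the fundamental solution (x₁, y₁) of x² - 192y² = 1.
  Expand √192 as a continued fraction. a₀ = ⌊√192⌋ = 13; iterate m_{k+1} = d_k·a_k − m_k, d_{k+1} = (192 − m_{k+1}²)/d_k, a_{k+1} = ⌊(a₀ + m_{k+1})/d_{k+1}⌋ (starting m₀ = 0, d₀ = 1), with convergents p_k = a_k·p_{k-1} + p_{k-2}, q_k = a_k·q_{k-1} + q_{k-2} (p₋₁ = 1, q₋₁ = 0):
  k = 0: a₀ = 13; p₀/q₀ = 13/1; p₀² − 192·q₀² = 169 − 192 = -23.
  k = 1: m = 13, d = 23, a = ⌊(13 + 13)/23⌋ = 1; p/q = (1·13 + 1)/(1·1 + 0) = 14/1; p² − 192·q² = 196 − 192 = 4.
  k = 2: m = 10, d = 4, a = ⌊(13 + 10)/4⌋ = 5; p/q = (5·14 + 13)/(5·1 + 1) = 83/6; p² − 192·q² = 6889 − 6912 = -23.
  k = 3: m = 10, d = 23, a = ⌊(13 + 10)/23⌋ = 1; p/q = (1·83 + 14)/(1·6 + 1) = 97/7; p² − 192·q² = 9409 − 9408 = 1.
  The first convergent with p² − 192·q² = 1 gives the fundamental solution (x₁, y₁) = (97, 7).
Step 2: Apply the recurrence (x_{n+1}, y_{n+1}) = (x₁x_n + 192y₁y_n, x₁y_n + y₁x_n) repeatedly.
  From (x_1, y_1) = (97, 7): x_2 = 97·97 + 192·7·7 = 18817; y_2 = 97·7 + 7·97 = 1358.
  From (x_2, y_2) = (18817, 1358): x_3 = 97·18817 + 192·7·1358 = 3650401; y_3 = 97·1358 + 7·18817 = 263445.
Step 3: Verify x_3² - 192·y_3² = 13325427460801 - 13325427460800 = 1 (should be 1). ✓

(x_1, y_1) = (97, 7); (x_3, y_3) = (3650401, 263445).


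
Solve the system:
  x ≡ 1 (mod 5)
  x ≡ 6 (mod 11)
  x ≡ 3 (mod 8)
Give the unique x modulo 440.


Moduli 5, 11, 8 are pairwise coprime; by CRT there is a unique solution modulo M = 5 · 11 · 8 = 440.
Solve pairwise, accumulating the modulus:
  Start with x ≡ 1 (mod 5).
  Combine with x ≡ 6 (mod 11): since gcd(5, 11) = 1, we get a unique residue mod 55.
    Write x = 1 + 5·t and substitute into x ≡ 6 (mod 11): 5·t ≡ 6 − 1 = 5 (mod 11).
    The inverse of 5 mod 11 is 9 (since 5·9 = 45 = 4·11 + 1), so t ≡ 9·5 = 45 ≡ 1 (mod 11).
    Then x = 1 + 5·1 = 6, valid modulo lcm(5, 11) = 55: x ≡ 6 (mod 55).
  Combine with x ≡ 3 (mod 8): since gcd(55, 8) = 1, we get a unique residue mod 440.
    Write x = 6 + 55·t and substitute into x ≡ 3 (mod 8): 55·t ≡ 3 − 6 = -3 (mod 8).
    Reduce coefficients mod 8: 7·t ≡ 5 (mod 8).
    The inverse of 7 mod 8 is 7 (since 7·7 = 49 = 6·8 + 1), so t ≡ 7·5 = 35 ≡ 3 (mod 8).
    Then x = 6 + 55·3 = 171, valid modulo lcm(55, 8) = 440: x ≡ 171 (mod 440).
Verify: 171 mod 5 = 1 ✓, 171 mod 11 = 6 ✓, 171 mod 8 = 3 ✓.

x ≡ 171 (mod 440).


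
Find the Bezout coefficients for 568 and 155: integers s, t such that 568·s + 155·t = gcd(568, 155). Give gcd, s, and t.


Euclidean algorithm on (568, 155) — divide until remainder is 0:
  568 = 3 · 155 + 103
  155 = 1 · 103 + 52
  103 = 1 · 52 + 51
  52 = 1 · 51 + 1
  51 = 51 · 1 + 0
gcd(568, 155) = 1.
Track Bezout coefficients alongside the remainders: start with r₀ = 568 = a·1 + b·0 (s = 1, t = 0) and r₁ = 155 = a·0 + b·1 (s = 0, t = 1); each new remainder r_{k+1} = r_{k-1} − q_k·r_k inherits s_{k+1} = s_{k-1} − q_k·s_k, t_{k+1} = t_{k-1} − q_k·t_k, so r_k = a·s_k + b·t_k at every step:
  q = 3: r = 103, s = 1 − 3·0 = 1, t = 0 − 3·1 = -3  (check: 568·1 + 155·(-3) = 103)
  q = 1: r = 52, s = 0 − 1·1 = -1, t = 1 − 1·(-3) = 4  (check: 568·(-1) + 155·4 = 52)
  q = 1: r = 51, s = 1 − 1·(-1) = 2, t = -3 − 1·4 = -7  (check: 568·2 + 155·(-7) = 51)
  q = 1: r = 1, s = -1 − 1·2 = -3, t = 4 − 1·(-7) = 11  (check: 568·(-3) + 155·11 = 1)
The row with r = 1 (the gcd) gives the Bezout coefficients s = -3, t = 11.
Result: 568 · (-3) + 155 · (11) = 1.

gcd(568, 155) = 1; s = -3, t = 11 (check: 568·(-3) + 155·11 = 1).


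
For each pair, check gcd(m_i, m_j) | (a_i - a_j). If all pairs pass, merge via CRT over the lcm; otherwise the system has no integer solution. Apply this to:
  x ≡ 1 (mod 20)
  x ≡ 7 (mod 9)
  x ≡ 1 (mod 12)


Moduli 20, 9, 12 are not pairwise coprime, so CRT works modulo lcm(m_i) when all pairwise compatibility conditions hold.
Pairwise compatibility: gcd(m_i, m_j) must divide a_i - a_j for every pair.
Merge one congruence at a time:
  Start: x ≡ 1 (mod 20).
  Combine with x ≡ 7 (mod 9): gcd(20, 9) = 1; 7 - 1 = 6, which IS divisible by 1, so compatible.
    Write x = 1 + 20·t and substitute into x ≡ 7 (mod 9): 20·t ≡ 7 − 1 = 6 (mod 9).
    Reduce coefficients mod 9: 2·t ≡ 6 (mod 9).
    The inverse of 2 mod 9 is 5 (since 2·5 = 10 = 1·9 + 1), so t ≡ 5·6 = 30 ≡ 3 (mod 9).
    Then x = 1 + 20·3 = 61, valid modulo lcm(20, 9) = 180: x ≡ 61 (mod 180).
  Combine with x ≡ 1 (mod 12): gcd(180, 12) = 12; 1 - 61 = -60, which IS divisible by 12, so compatible.
    Write x = 61 + 180·t and substitute into x ≡ 1 (mod 12): 180·t ≡ 1 − 61 = -60 (mod 12).
    Divide the congruence (and modulus) by g = 12: 15·t ≡ -5 (mod 1).
    Modulo 1 every t works; take t = 0.
    Then x = 61 + 180·0 = 61, valid modulo lcm(180, 12) = 180: x ≡ 61 (mod 180).
Verify: 61 mod 20 = 1, 61 mod 9 = 7, 61 mod 12 = 1.

x ≡ 61 (mod 180).


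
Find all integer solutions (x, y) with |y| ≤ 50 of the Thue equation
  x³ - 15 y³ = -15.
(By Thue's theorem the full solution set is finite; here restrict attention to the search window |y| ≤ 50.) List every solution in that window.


The equation is x³ - 15y³ = -15. For fixed y, x³ = 15·y³ − 15, so a solution requires the RHS to be a perfect cube.
Strategy: iterate y from -50 to 50, compute RHS = 15·y³ − 15, and check whether it is a (positive or negative) perfect cube.
Check small values of y:
  y = 0: RHS = -15 is not a perfect cube.
  y = 1: RHS = 0 = (0)³ ⇒ x = 0 works.
  y = -1: RHS = -30 is not a perfect cube.
  y = 2: RHS = 105 is not a perfect cube.
  y = -2: RHS = -135 is not a perfect cube.
  y = 3: RHS = 390 is not a perfect cube.
  y = -3: RHS = -420 is not a perfect cube.
Continuing the search up to |y| = 50 finds no further solutions beyond those listed.
Collected solutions: (0, 1).

Solutions (with |y| ≤ 50): (0, 1).


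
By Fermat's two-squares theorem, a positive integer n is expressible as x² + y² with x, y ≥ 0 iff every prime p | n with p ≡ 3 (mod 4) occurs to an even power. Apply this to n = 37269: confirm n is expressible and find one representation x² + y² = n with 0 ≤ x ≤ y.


Step 1: Factor n = 37269 = 3^2 · 41 · 101.
Step 2: Check the mod-4 condition on each prime factor: 3 ≡ 3 (mod 4), exponent 2 (must be even); 41 ≡ 1 (mod 4), exponent 1; 101 ≡ 1 (mod 4), exponent 1.
All primes ≡ 3 (mod 4) appear to even exponent (or don't appear), so by the two-squares theorem n IS expressible as a sum of two squares.
Step 3: Build a representation. Group n = k² · m with k = 3 and m = 41 · 101 = 4141 (a product of primes ≡ 1 (mod 4)); a representation of m scales to one of n via (k·x)² + (k·y)² = k²(x² + y²). Each prime p ≡ 1 (mod 4) is itself a sum of two squares; find a² by testing p − a² for a perfect square:
  41: 41 − 1² = 40, 41 − 2² = 37, 41 − 3² = 32, 41 − 4² = 25 = 5² ⇒ 41 = 4² + 5².
  101: 101 − 1² = 100 = 10² ⇒ 101 = 1² + 10².
  Combine using the Brahmagupta–Fibonacci identity (a² + b²)(c² + d²) = (ac − bd)² + (ad + bc)² = (ac + bd)² + (ad − bc)²:
  41 · 101 = 4141: from (4² + 5²)(1² + 10²), take (4·1 − 5·10, 4·10 + 5·1) = (4 − 50, 40 + 5) = (-46, 45); dropping signs (only squares matter) gives (46, 45); check 46² + 45² = 2116 + 2025 = 4141 ✓.
  Scale by k = 3: (3·46, 3·45) = (138, 135).
Step 4: Order so x ≤ y and verify: 135² + 138² = 18225 + 19044 = 37269 = n. ✓

n = 37269 = 135² + 138² (one valid representation with x ≤ y).


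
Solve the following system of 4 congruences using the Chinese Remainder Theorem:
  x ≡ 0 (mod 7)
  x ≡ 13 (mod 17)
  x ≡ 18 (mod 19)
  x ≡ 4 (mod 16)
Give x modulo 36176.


Product of moduli M = 7 · 17 · 19 · 16 = 36176.
Merge one congruence at a time:
  Start: x ≡ 0 (mod 7).
  Combine with x ≡ 13 (mod 17); new modulus lcm = 119.
    Write x = 0 + 7·t and substitute into x ≡ 13 (mod 17): 7·t ≡ 13 − 0 = 13 (mod 17).
    The inverse of 7 mod 17 is 5 (since 7·5 = 35 = 2·17 + 1), so t ≡ 5·13 = 65 ≡ 14 (mod 17).
    Then x = 0 + 7·14 = 98, valid modulo lcm(7, 17) = 119: x ≡ 98 (mod 119).
  Combine with x ≡ 18 (mod 19); new modulus lcm = 2261.
    Write x = 98 + 119·t and substitute into x ≡ 18 (mod 19): 119·t ≡ 18 − 98 = -80 (mod 19).
    Reduce coefficients mod 19: 5·t ≡ 15 (mod 19).
    The inverse of 5 mod 19 is 4 (since 5·4 = 20 = 1·19 + 1), so t ≡ 4·15 = 60 ≡ 3 (mod 19).
    Then x = 98 + 119·3 = 455, valid modulo lcm(119, 19) = 2261: x ≡ 455 (mod 2261).
  Combine with x ≡ 4 (mod 16); new modulus lcm = 36176.
    Write x = 455 + 2261·t and substitute into x ≡ 4 (mod 16): 2261·t ≡ 4 − 455 = -451 (mod 16).
    Reduce coefficients mod 16: 5·t ≡ 13 (mod 16).
    The inverse of 5 mod 16 is 13 (since 5·13 = 65 = 4·16 + 1), so t ≡ 13·13 = 169 ≡ 9 (mod 16).
    Then x = 455 + 2261·9 = 20804, valid modulo lcm(2261, 16) = 36176: x ≡ 20804 (mod 36176).
Verify against each original: 20804 mod 7 = 0, 20804 mod 17 = 13, 20804 mod 19 = 18, 20804 mod 16 = 4.

x ≡ 20804 (mod 36176).


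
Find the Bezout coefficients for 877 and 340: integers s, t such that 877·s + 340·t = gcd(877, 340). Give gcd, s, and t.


Euclidean algorithm on (877, 340) — divide until remainder is 0:
  877 = 2 · 340 + 197
  340 = 1 · 197 + 143
  197 = 1 · 143 + 54
  143 = 2 · 54 + 35
  54 = 1 · 35 + 19
  35 = 1 · 19 + 16
  19 = 1 · 16 + 3
  16 = 5 · 3 + 1
  3 = 3 · 1 + 0
gcd(877, 340) = 1.
Track Bezout coefficients alongside the remainders: start with r₀ = 877 = a·1 + b·0 (s = 1, t = 0) and r₁ = 340 = a·0 + b·1 (s = 0, t = 1); each new remainder r_{k+1} = r_{k-1} − q_k·r_k inherits s_{k+1} = s_{k-1} − q_k·s_k, t_{k+1} = t_{k-1} − q_k·t_k, so r_k = a·s_k + b·t_k at every step:
  q = 2: r = 197, s = 1 − 2·0 = 1, t = 0 − 2·1 = -2  (check: 877·1 + 340·(-2) = 197)
  q = 1: r = 143, s = 0 − 1·1 = -1, t = 1 − 1·(-2) = 3  (check: 877·(-1) + 340·3 = 143)
  q = 1: r = 54, s = 1 − 1·(-1) = 2, t = -2 − 1·3 = -5  (check: 877·2 + 340·(-5) = 54)
  q = 2: r = 35, s = -1 − 2·2 = -5, t = 3 − 2·(-5) = 13  (check: 877·(-5) + 340·13 = 35)
  q = 1: r = 19, s = 2 − 1·(-5) = 7, t = -5 − 1·13 = -18  (check: 877·7 + 340·(-18) = 19)
  q = 1: r = 16, s = -5 − 1·7 = -12, t = 13 − 1·(-18) = 31  (check: 877·(-12) + 340·31 = 16)
  q = 1: r = 3, s = 7 − 1·(-12) = 19, t = -18 − 1·31 = -49  (check: 877·19 + 340·(-49) = 3)
  q = 5: r = 1, s = -12 − 5·19 = -107, t = 31 − 5·(-49) = 276  (check: 877·(-107) + 340·276 = 1)
The row with r = 1 (the gcd) gives the Bezout coefficients s = -107, t = 276.
Result: 877 · (-107) + 340 · (276) = 1.

gcd(877, 340) = 1; s = -107, t = 276 (check: 877·(-107) + 340·276 = 1).


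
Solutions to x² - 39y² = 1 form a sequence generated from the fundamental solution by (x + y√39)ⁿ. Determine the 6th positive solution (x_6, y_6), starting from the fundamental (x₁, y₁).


Step 1: Find the fundamental solution (x₁, y₁) of x² - 39y² = 1.
  Expand √39 as a continued fraction. a₀ = ⌊√39⌋ = 6; iterate m_{k+1} = d_k·a_k − m_k, d_{k+1} = (39 − m_{k+1}²)/d_k, a_{k+1} = ⌊(a₀ + m_{k+1})/d_{k+1}⌋ (starting m₀ = 0, d₀ = 1), with convergents p_k = a_k·p_{k-1} + p_{k-2}, q_k = a_k·q_{k-1} + q_{k-2} (p₋₁ = 1, q₋₁ = 0):
  k = 0: a₀ = 6; p₀/q₀ = 6/1; p₀² − 39·q₀² = 36 − 39 = -3.
  k = 1: m = 6, d = 3, a = ⌊(6 + 6)/3⌋ = 4; p/q = (4·6 + 1)/(4·1 + 0) = 25/4; p² − 39·q² = 625 − 624 = 1.
  The first convergent with p² − 39·q² = 1 gives the fundamental solution (x₁, y₁) = (25, 4).
Step 2: Apply the recurrence (x_{n+1}, y_{n+1}) = (x₁x_n + 39y₁y_n, x₁y_n + y₁x_n) repeatedly.
  From (x_1, y_1) = (25, 4): x_2 = 25·25 + 39·4·4 = 1249; y_2 = 25·4 + 4·25 = 200.
  From (x_2, y_2) = (1249, 200): x_3 = 25·1249 + 39·4·200 = 62425; y_3 = 25·200 + 4·1249 = 9996.
  From (x_3, y_3) = (62425, 9996): x_4 = 25·62425 + 39·4·9996 = 3120001; y_4 = 25·9996 + 4·62425 = 499600.
  From (x_4, y_4) = (3120001, 499600): x_5 = 25·3120001 + 39·4·499600 = 155937625; y_5 = 25·499600 + 4·3120001 = 24970004.
  From (x_5, y_5) = (155937625, 24970004): x_6 = 25·155937625 + 39·4·24970004 = 7793761249; y_6 = 25·24970004 + 4·155937625 = 1248000600.
Step 3: Verify x_6² - 39·y_6² = 60742714406414040001 - 60742714406414040000 = 1 (should be 1). ✓

(x_1, y_1) = (25, 4); (x_6, y_6) = (7793761249, 1248000600).


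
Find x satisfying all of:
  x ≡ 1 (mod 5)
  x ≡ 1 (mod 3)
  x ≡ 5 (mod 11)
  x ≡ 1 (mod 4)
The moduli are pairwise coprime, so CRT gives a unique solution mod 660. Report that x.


Product of moduli M = 5 · 3 · 11 · 4 = 660.
Merge one congruence at a time:
  Start: x ≡ 1 (mod 5).
  Combine with x ≡ 1 (mod 3); new modulus lcm = 15.
    Write x = 1 + 5·t and substitute into x ≡ 1 (mod 3): 5·t ≡ 1 − 1 = 0 (mod 3).
    Reduce coefficients mod 3: 2·t ≡ 0 (mod 3).
    The inverse of 2 mod 3 is 2 (since 2·2 = 4 = 1·3 + 1), so t ≡ 2·0 = 0 ≡ 0 (mod 3).
    Then x = 1 + 5·0 = 1, valid modulo lcm(5, 3) = 15: x ≡ 1 (mod 15).
  Combine with x ≡ 5 (mod 11); new modulus lcm = 165.
    Write x = 1 + 15·t and substitute into x ≡ 5 (mod 11): 15·t ≡ 5 − 1 = 4 (mod 11).
    Reduce coefficients mod 11: 4·t ≡ 4 (mod 11).
    The inverse of 4 mod 11 is 3 (since 4·3 = 12 = 1·11 + 1), so t ≡ 3·4 = 12 ≡ 1 (mod 11).
    Then x = 1 + 15·1 = 16, valid modulo lcm(15, 11) = 165: x ≡ 16 (mod 165).
  Combine with x ≡ 1 (mod 4); new modulus lcm = 660.
    Write x = 16 + 165·t and substitute into x ≡ 1 (mod 4): 165·t ≡ 1 − 16 = -15 (mod 4).
    Reduce coefficients mod 4: 1·t ≡ 1 (mod 4).
    So t ≡ 1 (mod 4).
    Then x = 16 + 165·1 = 181, valid modulo lcm(165, 4) = 660: x ≡ 181 (mod 660).
Verify against each original: 181 mod 5 = 1, 181 mod 3 = 1, 181 mod 11 = 5, 181 mod 4 = 1.

x ≡ 181 (mod 660).


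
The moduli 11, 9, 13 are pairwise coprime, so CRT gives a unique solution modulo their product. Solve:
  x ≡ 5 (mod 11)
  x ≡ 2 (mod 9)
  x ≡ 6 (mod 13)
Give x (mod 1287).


Moduli 11, 9, 13 are pairwise coprime; by CRT there is a unique solution modulo M = 11 · 9 · 13 = 1287.
Solve pairwise, accumulating the modulus:
  Start with x ≡ 5 (mod 11).
  Combine with x ≡ 2 (mod 9): since gcd(11, 9) = 1, we get a unique residue mod 99.
    Write x = 5 + 11·t and substitute into x ≡ 2 (mod 9): 11·t ≡ 2 − 5 = -3 (mod 9).
    Reduce coefficients mod 9: 2·t ≡ 6 (mod 9).
    The inverse of 2 mod 9 is 5 (since 2·5 = 10 = 1·9 + 1), so t ≡ 5·6 = 30 ≡ 3 (mod 9).
    Then x = 5 + 11·3 = 38, valid modulo lcm(11, 9) = 99: x ≡ 38 (mod 99).
  Combine with x ≡ 6 (mod 13): since gcd(99, 13) = 1, we get a unique residue mod 1287.
    Write x = 38 + 99·t and substitute into x ≡ 6 (mod 13): 99·t ≡ 6 − 38 = -32 (mod 13).
    Reduce coefficients mod 13: 8·t ≡ 7 (mod 13).
    The inverse of 8 mod 13 is 5 (since 8·5 = 40 = 3·13 + 1), so t ≡ 5·7 = 35 ≡ 9 (mod 13).
    Then x = 38 + 99·9 = 929, valid modulo lcm(99, 13) = 1287: x ≡ 929 (mod 1287).
Verify: 929 mod 11 = 5 ✓, 929 mod 9 = 2 ✓, 929 mod 13 = 6 ✓.

x ≡ 929 (mod 1287).


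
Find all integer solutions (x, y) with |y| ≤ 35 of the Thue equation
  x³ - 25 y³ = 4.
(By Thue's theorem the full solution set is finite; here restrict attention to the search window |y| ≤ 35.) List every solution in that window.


The equation is x³ - 25y³ = 4. For fixed y, x³ = 25·y³ + 4, so a solution requires the RHS to be a perfect cube.
Strategy: iterate y from -35 to 35, compute RHS = 25·y³ + 4, and check whether it is a (positive or negative) perfect cube.
Check small values of y:
  y = 0: RHS = 4 is not a perfect cube.
  y = 1: RHS = 29 is not a perfect cube.
  y = -1: RHS = -21 is not a perfect cube.
  y = 2: RHS = 204 is not a perfect cube.
  y = -2: RHS = -196 is not a perfect cube.
  y = 3: RHS = 679 is not a perfect cube.
  y = -3: RHS = -671 is not a perfect cube.
Continuing the search up to |y| = 35 finds no solutions either.
No (x, y) in the scanned range satisfies the equation.

No integer solutions with |y| ≤ 35.
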